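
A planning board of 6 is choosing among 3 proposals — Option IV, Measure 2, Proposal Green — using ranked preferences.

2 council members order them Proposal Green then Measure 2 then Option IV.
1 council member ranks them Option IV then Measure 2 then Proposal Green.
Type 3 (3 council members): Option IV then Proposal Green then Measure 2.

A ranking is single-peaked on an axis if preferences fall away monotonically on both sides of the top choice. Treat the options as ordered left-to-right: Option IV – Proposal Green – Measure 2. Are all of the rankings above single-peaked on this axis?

Axis positions: Option IV=1, Proposal Green=2, Measure 2=3.
Type 1 (peak Proposal Green at position 2): ranking walks positions 2-3-1, expanding outward from the peak — single-peaked.
Type 2: ranking walks positions 1-3-2; Measure 2 is ranked above Proposal Green even though Proposal Green lies between Measure 2 and the peak Option IV on the axis — preferences dip and rise again. Not single-peaked.
Type 3 (peak Option IV at position 1): ranking walks positions 1-2-3, expanding outward from the peak — single-peaked.
Type 2 violates single-peakedness, so the profile is not single-peaked on this axis.

no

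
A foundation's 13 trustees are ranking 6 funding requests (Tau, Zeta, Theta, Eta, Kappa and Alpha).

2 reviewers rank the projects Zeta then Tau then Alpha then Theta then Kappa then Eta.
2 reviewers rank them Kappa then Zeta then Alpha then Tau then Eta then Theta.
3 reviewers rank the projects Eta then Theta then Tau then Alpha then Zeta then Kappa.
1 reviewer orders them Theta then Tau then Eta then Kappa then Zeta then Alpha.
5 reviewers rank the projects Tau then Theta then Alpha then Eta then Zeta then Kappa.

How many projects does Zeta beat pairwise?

1

Zeta against each rival (13 reviewers):
Zeta vs Tau: Tau, 9–4.
Zeta vs Theta: 2+2 = 4 for Zeta, 9 for Theta — Theta by 9–4.
Zeta–Eta: Eta 9–4.
Zeta vs Kappa: Zeta wins 10–3.
Zeta vs Alpha: Alpha wins 8–5.
Zeta beats Kappa; loses to Tau, Theta, Eta, Alpha — 1 pairwise win.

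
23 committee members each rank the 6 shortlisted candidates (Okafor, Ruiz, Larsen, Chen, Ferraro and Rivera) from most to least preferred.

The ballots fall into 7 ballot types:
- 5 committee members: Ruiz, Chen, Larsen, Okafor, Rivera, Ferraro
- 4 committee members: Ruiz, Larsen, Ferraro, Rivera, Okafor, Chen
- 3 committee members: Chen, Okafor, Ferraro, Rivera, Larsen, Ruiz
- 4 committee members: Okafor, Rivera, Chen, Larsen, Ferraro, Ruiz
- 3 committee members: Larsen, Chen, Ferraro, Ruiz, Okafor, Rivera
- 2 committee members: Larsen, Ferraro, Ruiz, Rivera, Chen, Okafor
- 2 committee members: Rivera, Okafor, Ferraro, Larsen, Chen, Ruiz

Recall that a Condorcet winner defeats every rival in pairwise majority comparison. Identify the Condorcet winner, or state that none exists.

Check each pair by majority over 23 ballots:
Okafor vs Ruiz: Okafor is ranked higher on 3+4+2 = 9 ballots, Ruiz on 14. Ruiz wins 14–9.
Okafor–Larsen: Larsen 14–9.
Okafor vs Chen: Chen, 13–10.
Okafor vs Ferraro: 14 to 9, Okafor.
Okafor vs Rivera: Okafor, 15–8.
Ruiz vs Larsen: 9 to 14, Larsen.
Ruiz vs Chen: 5+4+2 = 11 for Ruiz, 12 for Chen — Chen by 12–11.
Ruiz vs Ferraro: Ferraro, 14–9.
Ruiz vs Rivera: Ruiz, 14–9.
Larsen vs Chen: Chen, 12–11.
Larsen–Ferraro: Larsen 18–5.
Larsen vs Rivera: Larsen, 14–9.
Chen–Ferraro: Chen 15–8.
Chen vs Rivera: Rivera wins 12–11.
Ferraro–Rivera: Ferraro 12–11.
No candidate is unbeaten: Okafor loses to Ruiz; Ruiz loses to Larsen; Larsen loses to Chen; Chen loses to Rivera; Ferraro loses to Okafor; Rivera loses to Okafor. In particular Okafor > Ferraro > Ruiz > Okafor is a majority cycle — no Condorcet winner exists.

none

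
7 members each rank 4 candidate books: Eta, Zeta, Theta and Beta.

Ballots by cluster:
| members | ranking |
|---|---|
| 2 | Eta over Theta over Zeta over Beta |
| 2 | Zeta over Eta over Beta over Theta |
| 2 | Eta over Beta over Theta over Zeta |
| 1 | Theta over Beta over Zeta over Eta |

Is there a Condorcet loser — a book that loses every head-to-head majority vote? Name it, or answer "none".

none

Head-to-head results (7 members):
Eta vs Zeta: Eta, 4–3.
Eta–Theta: Eta 6–1.
Eta vs Beta: Eta wins 6–1.
Zeta vs Theta: 2 to 5, Theta.
Zeta vs Beta: Zeta, 4–3.
Theta vs Beta: Theta preferred on 2+1 = 3 ballots; Beta wins 4–3.
Each book has at least one pairwise win (Eta beats Zeta; Zeta beats Beta; Theta beats Zeta; Beta beats Theta) — no Condorcet loser.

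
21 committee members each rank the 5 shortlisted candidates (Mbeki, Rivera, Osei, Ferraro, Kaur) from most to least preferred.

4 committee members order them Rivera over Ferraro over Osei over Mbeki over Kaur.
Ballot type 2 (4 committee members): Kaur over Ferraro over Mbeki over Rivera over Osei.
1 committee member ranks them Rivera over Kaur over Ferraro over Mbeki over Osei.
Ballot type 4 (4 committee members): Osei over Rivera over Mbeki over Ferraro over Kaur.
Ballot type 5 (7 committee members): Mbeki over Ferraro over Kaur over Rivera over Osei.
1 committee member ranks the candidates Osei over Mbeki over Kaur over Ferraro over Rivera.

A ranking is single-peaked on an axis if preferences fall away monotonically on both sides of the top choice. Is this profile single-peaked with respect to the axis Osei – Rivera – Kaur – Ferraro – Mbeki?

no

Axis positions: Osei=1, Rivera=2, Kaur=3, Ferraro=4, Mbeki=5.
Ballot type 1: ranking walks positions 2-4-1-5-3; Ferraro is ranked above Kaur even though Kaur lies between Ferraro and the peak Rivera on the axis — preferences dip and rise again. Not single-peaked.
Ballot type 2 (peak Kaur at position 3): ranking walks positions 3-4-5-2-1, expanding outward from the peak — single-peaked.
Ballot type 3 (peak Rivera at position 2): ranking walks positions 2-3-4-5-1, expanding outward from the peak — single-peaked.
Ballot type 4: ranking walks positions 1-2-5-4-3; Mbeki is ranked above Kaur even though Kaur lies between Mbeki and the peak Osei on the axis — preferences dip and rise again. Not single-peaked.
Ballot type 5 (peak Mbeki at position 5): ranking walks positions 5-4-3-2-1, expanding outward from the peak — single-peaked.
Ballot type 6: ranking walks positions 1-5-3-4-2; Mbeki is ranked above Rivera even though Rivera lies between Mbeki and the peak Osei on the axis — preferences dip and rise again. Not single-peaked.
Ballot type 1 violates single-peakedness, so the profile is not single-peaked on this axis.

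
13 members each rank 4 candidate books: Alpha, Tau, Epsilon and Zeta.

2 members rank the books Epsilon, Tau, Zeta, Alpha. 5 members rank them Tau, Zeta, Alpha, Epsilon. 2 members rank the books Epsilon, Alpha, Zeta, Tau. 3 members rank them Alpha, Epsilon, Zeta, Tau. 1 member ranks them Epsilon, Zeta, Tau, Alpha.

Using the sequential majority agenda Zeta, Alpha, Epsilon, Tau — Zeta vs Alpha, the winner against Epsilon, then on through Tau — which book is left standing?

Round 1: Zeta vs Alpha — 8–5, Zeta advances.
Round 2: Zeta vs Epsilon — 5–8, Epsilon advances.
Round 3: Epsilon vs Tau — 8–5, Epsilon advances.
The agenda winner is Epsilon.

Epsilon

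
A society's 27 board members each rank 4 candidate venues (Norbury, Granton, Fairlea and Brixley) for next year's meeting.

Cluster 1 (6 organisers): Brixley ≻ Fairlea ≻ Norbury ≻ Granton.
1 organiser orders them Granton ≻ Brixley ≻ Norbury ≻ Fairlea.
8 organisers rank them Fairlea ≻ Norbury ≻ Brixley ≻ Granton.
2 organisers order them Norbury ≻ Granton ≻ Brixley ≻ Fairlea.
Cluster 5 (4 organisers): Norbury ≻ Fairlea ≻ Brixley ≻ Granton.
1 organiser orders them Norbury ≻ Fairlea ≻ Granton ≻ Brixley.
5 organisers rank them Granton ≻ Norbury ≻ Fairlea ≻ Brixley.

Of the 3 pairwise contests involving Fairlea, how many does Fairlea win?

Fairlea against each rival (27 organisers):
Fairlea–Norbury: Fairlea 14–13.
Fairlea vs Granton: Fairlea is ranked higher on 6+8+4+1 = 19 ballots, Granton on 8. Fairlea wins 19–8.
Fairlea vs Brixley: Fairlea preferred on 8+4+1+5 = 18 ballots; Fairlea wins 18–9.
Fairlea beats Norbury, Granton, Brixley — 3 pairwise wins.

3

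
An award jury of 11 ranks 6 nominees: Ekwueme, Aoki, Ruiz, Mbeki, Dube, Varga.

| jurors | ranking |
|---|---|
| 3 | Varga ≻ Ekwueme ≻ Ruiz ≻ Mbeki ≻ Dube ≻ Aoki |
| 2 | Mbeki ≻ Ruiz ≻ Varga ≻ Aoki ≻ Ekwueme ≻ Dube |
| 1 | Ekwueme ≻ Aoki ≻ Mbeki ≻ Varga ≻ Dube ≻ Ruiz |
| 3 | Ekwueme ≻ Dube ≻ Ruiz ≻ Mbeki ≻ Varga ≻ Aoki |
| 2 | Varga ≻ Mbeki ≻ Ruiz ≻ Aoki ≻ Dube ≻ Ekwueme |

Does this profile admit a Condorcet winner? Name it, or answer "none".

none

Pairwise majorities:
Ekwueme vs Aoki: Ekwueme wins 7–4.
Ekwueme vs Ruiz: 3+1+3 = 7 for Ekwueme, 4 for Ruiz — Ekwueme by 7–4.
Ekwueme vs Mbeki: 7 to 4, Ekwueme.
Ekwueme–Dube: Ekwueme 9–2.
Ekwueme–Varga: Varga 7–4.
Aoki vs Ruiz: 1 to 10, Ruiz.
Aoki vs Mbeki: Aoki preferred on 1 ballot; Mbeki wins 10–1.
Aoki vs Dube: 2+1+2 = 5 for Aoki, 6 for Dube — Dube by 6–5.
Aoki vs Varga: 1 for Aoki, 10 for Varga — Varga by 10–1.
Ruiz vs Mbeki: Ruiz is ranked higher on 3+3 = 6 ballots, Mbeki on 5. Ruiz wins 6–5.
Ruiz vs Dube: Ruiz wins 7–4.
Ruiz vs Varga: Ruiz preferred on 2+3 = 5 ballots; Varga wins 6–5.
Mbeki vs Dube: 3+2+1+2 = 8 for Mbeki, 3 for Dube — Mbeki by 8–3.
Mbeki vs Varga: Mbeki preferred on 2+1+3 = 6 ballots; Mbeki wins 6–5.
Dube–Varga: Varga 8–3.
No nominee is unbeaten: Ekwueme loses to Varga; Aoki loses to Ekwueme; Ruiz loses to Ekwueme; Mbeki loses to Ekwueme; Dube loses to Ekwueme; Varga loses to Mbeki. In particular Ekwueme beats Mbeki beats Varga beats Ekwueme is a majority cycle — no Condorcet winner exists.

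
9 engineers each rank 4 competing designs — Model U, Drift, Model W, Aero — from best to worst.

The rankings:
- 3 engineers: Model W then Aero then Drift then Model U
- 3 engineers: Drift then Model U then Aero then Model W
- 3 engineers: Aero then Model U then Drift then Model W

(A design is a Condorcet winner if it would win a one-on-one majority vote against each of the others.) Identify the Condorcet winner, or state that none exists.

Head-to-head results (9 engineers):
Model U vs Drift: Drift wins 6–3.
Model U–Model W: Model U 6–3.
Model U vs Aero: 3 to 6, Aero.
Drift–Model W: Drift 6–3.
Drift vs Aero: Drift is ranked higher on 3 ballots, Aero on 6. Aero wins 6–3.
Model W vs Aero: Model W is ranked higher on 3 ballots, Aero on 6. Aero wins 6–3.
Aero wins every pairwise contest, so Aero is the Condorcet winner.

Aero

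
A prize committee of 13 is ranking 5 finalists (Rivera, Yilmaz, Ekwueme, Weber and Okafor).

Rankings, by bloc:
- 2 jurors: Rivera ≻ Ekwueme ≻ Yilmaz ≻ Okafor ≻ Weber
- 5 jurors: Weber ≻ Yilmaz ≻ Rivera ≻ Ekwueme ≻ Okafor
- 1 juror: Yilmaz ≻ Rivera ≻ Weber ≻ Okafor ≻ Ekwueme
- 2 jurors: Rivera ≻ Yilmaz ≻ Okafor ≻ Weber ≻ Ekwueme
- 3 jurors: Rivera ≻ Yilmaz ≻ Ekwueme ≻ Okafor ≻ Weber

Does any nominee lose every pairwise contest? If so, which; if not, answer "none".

none

Head-to-head results (13 jurors):
Rivera–Yilmaz: Rivera 7–6.
Rivera vs Ekwueme: 13 to 0, Rivera.
Rivera vs Weber: 8 to 5, Rivera.
Rivera–Okafor: Rivera 13–0.
Yilmaz vs Ekwueme: Yilmaz preferred on 5+1+2+3 = 11 ballots; Yilmaz wins 11–2.
Yilmaz vs Weber: Yilmaz wins 8–5.
Yilmaz vs Okafor: 13 to 0, Yilmaz.
Ekwueme–Weber: Weber 8–5.
Ekwueme vs Okafor: Ekwueme, 10–3.
Weber vs Okafor: 5+1 = 6 for Weber, 7 for Okafor — Okafor by 7–6.
No nominee is winless: Rivera beats Yilmaz; Yilmaz beats Ekwueme; Ekwueme beats Okafor; Weber beats Ekwueme; Okafor beats Weber. There is no Condorcet loser.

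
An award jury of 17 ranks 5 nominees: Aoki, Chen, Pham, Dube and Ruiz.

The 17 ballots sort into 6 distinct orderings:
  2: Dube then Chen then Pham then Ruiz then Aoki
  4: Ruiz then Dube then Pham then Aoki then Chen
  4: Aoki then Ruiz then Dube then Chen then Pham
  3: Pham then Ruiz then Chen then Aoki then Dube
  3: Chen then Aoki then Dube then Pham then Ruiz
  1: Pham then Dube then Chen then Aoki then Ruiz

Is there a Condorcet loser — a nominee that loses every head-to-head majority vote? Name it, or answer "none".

none

Head-to-head results (17 jurors):
Aoki vs Chen: Aoki is ranked higher on 4+4 = 8 ballots, Chen on 9. Chen wins 9–8.
Aoki vs Pham: Pham wins 10–7.
Aoki vs Dube: Aoki wins 10–7.
Aoki vs Ruiz: Ruiz, 9–8.
Chen vs Pham: Chen, 9–8.
Chen vs Dube: Dube wins 11–6.
Chen vs Ruiz: 2+3+1 = 6 for Chen, 11 for Ruiz — Ruiz by 11–6.
Pham vs Dube: Dube wins 13–4.
Pham vs Ruiz: Pham wins 9–8.
Dube vs Ruiz: 6 to 11, Ruiz.
No nominee is winless: Aoki beats Dube; Chen beats Aoki; Pham beats Aoki; Dube beats Chen; Ruiz beats Aoki. There is no Condorcet loser.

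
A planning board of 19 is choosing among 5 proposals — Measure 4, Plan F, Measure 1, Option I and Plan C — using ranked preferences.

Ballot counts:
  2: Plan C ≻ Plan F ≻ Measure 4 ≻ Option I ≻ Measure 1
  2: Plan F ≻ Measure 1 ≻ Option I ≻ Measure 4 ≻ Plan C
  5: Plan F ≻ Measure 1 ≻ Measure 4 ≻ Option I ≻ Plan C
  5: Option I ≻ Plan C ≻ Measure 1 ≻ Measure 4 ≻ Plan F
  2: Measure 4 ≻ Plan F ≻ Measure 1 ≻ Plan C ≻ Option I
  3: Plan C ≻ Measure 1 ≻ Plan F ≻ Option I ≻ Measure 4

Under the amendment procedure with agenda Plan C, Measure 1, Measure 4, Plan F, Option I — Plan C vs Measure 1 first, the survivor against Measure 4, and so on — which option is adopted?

Option I

Round 1: Plan C vs Measure 1 — 10–9, Plan C advances.
Round 2: Plan C vs Measure 4 — 10–9, Plan C advances.
Round 3: Plan C vs Plan F — 10–9, Plan C advances.
Round 4: Plan C vs Option I — 7–12, Option I advances.
Option I survives the agenda.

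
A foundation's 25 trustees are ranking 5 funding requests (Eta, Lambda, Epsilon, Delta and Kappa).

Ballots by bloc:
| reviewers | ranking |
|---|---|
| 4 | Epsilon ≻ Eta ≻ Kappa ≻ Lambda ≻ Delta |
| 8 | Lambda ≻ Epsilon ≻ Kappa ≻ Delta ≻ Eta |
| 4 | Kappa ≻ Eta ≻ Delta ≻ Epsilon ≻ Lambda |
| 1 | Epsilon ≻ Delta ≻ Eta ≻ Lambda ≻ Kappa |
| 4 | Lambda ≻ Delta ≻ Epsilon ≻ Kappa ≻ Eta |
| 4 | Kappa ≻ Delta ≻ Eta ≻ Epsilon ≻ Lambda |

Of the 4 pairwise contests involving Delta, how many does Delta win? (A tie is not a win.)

Delta against each rival (25 reviewers):
Delta vs Eta: Delta wins 17–8.
Delta vs Lambda: Lambda wins 16–9.
Delta–Epsilon: Epsilon 13–12.
Delta–Kappa: Kappa 20–5.
Delta beats Eta; loses to Lambda, Epsilon, Kappa — 1 pairwise win.

1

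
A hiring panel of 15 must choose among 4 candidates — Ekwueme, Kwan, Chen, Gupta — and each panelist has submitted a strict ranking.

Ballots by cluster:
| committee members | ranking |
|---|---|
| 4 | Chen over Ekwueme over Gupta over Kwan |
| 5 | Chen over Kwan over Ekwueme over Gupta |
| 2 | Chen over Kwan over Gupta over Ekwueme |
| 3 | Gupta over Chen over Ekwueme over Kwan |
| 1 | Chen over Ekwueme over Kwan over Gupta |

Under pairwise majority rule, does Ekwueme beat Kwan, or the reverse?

Ekwueme

Ballots ranking Ekwueme above Kwan: 4 + 3 + 1 = 8.
Ballots ranking Kwan above Ekwueme: 15 − 8 = 7.
Ekwueme wins the head-to-head 8–7.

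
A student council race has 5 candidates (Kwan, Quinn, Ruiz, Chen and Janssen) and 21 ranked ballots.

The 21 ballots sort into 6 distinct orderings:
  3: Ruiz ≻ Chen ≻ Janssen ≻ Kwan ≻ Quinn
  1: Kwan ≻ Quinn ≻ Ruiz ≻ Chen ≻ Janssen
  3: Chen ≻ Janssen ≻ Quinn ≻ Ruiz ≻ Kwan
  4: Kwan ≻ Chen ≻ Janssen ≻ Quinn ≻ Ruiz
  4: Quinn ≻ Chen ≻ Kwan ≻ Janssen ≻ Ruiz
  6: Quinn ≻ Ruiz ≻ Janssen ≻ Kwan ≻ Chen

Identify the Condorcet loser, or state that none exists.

Head-to-head results (21 voters):
Kwan vs Quinn: 8 to 13, Quinn.
Kwan vs Ruiz: Kwan is ranked higher on 1+4+4 = 9 ballots, Ruiz on 12. Ruiz wins 12–9.
Kwan vs Chen: 1+4+6 = 11 for Kwan, 10 for Chen — Kwan by 11–10.
Kwan vs Janssen: Janssen, 12–9.
Quinn vs Ruiz: Quinn, 18–3.
Quinn vs Chen: 1+4+6 = 11 for Quinn, 10 for Chen — Quinn by 11–10.
Quinn–Janssen: Quinn 11–10.
Ruiz vs Chen: Chen, 11–10.
Ruiz vs Janssen: Janssen wins 11–10.
Chen vs Janssen: Chen is ranked higher on 3+1+3+4+4 = 15 ballots, Janssen on 6. Chen wins 15–6.
No candidate is winless: Kwan beats Chen; Quinn beats Kwan; Ruiz beats Kwan; Chen beats Ruiz; Janssen beats Kwan. There is no Condorcet loser.

none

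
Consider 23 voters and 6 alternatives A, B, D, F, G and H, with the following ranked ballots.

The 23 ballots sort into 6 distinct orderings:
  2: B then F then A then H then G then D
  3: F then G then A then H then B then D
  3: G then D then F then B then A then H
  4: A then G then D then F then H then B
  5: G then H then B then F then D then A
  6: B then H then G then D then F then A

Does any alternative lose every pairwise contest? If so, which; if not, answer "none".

Head-to-head results (23 voters):
A vs B: B, 16–7.
A vs D: A is ranked higher on 2+3+4 = 9 ballots, D on 14. D wins 14–9.
A vs F: F wins 19–4.
A vs G: A preferred on 2+4 = 6 ballots; G wins 17–6.
A vs H: A wins 12–11.
B vs D: B, 16–7.
B–F: B 13–10.
B vs G: B preferred on 2+6 = 8 ballots; G wins 15–8.
B vs H: 2+3+6 = 11 for B, 12 for H — H by 12–11.
D vs F: D wins 13–10.
D vs G: G, 23–0.
D vs H: 3+4 = 7 for D, 16 for H — H by 16–7.
F–G: G 18–5.
F vs H: 12 to 11, F.
G vs H: 15 to 8, G.
No alternative is winless: A beats H; B beats A; D beats A; F beats A; G beats A; H beats B. There is no Condorcet loser.

none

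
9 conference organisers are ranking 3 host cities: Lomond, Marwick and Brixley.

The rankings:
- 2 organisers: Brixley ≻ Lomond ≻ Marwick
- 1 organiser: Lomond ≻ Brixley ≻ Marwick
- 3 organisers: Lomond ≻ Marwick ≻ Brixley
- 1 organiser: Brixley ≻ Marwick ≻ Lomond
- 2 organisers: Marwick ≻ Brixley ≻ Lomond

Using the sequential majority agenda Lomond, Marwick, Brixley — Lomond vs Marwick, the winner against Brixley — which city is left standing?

Brixley

Round 1: Lomond vs Marwick — 6–3, Lomond advances.
Round 2: Lomond vs Brixley — 4–5, Brixley advances.
The agenda winner is Brixley.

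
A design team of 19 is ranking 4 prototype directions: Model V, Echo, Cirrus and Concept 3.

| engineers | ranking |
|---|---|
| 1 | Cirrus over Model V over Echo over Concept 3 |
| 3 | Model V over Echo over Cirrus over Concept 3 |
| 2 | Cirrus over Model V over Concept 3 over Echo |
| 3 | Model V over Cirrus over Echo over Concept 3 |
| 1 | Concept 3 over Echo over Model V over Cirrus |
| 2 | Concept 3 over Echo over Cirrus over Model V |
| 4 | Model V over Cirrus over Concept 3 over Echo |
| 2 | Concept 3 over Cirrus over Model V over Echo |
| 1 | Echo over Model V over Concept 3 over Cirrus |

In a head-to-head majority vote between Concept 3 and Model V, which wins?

Model V

Ballots ranking Concept 3 above Model V: 1 + 2 + 2 = 5.
Ballots ranking Model V above Concept 3: 19 − 5 = 14.
Model V wins the head-to-head 14–5.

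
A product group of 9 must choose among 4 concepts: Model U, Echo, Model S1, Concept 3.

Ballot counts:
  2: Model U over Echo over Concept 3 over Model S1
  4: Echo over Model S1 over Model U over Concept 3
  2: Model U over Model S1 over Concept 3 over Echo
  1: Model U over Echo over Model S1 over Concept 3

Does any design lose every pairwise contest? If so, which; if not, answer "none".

Concept 3

Head-to-head results (9 engineers):
Model U vs Echo: 5 to 4, Model U.
Model U vs Model S1: Model U, 5–4.
Model U vs Concept 3: Model U wins 9–0.
Echo vs Model S1: Echo, 7–2.
Echo vs Concept 3: Echo wins 7–2.
Model S1 vs Concept 3: Model S1 is ranked higher on 4+2+1 = 7 ballots, Concept 3 on 2. Model S1 wins 7–2.
Concept 3 is beaten in every head-to-head and is the Condorcet loser.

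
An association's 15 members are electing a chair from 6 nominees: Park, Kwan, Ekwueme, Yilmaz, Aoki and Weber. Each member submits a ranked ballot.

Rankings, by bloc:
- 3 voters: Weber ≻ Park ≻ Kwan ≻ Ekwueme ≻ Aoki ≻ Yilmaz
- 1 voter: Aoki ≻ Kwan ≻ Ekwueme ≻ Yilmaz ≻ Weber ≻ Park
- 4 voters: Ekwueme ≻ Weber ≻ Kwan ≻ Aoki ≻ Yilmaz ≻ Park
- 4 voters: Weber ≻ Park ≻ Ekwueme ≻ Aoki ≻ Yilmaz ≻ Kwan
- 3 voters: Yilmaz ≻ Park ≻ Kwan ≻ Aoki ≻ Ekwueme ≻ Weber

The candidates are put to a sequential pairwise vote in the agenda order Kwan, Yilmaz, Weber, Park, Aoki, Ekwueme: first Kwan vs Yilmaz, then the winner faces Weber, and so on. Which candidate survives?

Ekwueme

Round 1: Kwan vs Yilmaz — 8–7, Kwan advances.
Round 2: Kwan vs Weber — 4–11, Weber advances.
Round 3: Weber vs Park — 12–3, Weber advances.
Round 4: Weber vs Aoki — 11–4, Weber advances.
Round 5: Weber vs Ekwueme — 7–8, Ekwueme advances.
Ekwueme survives the agenda.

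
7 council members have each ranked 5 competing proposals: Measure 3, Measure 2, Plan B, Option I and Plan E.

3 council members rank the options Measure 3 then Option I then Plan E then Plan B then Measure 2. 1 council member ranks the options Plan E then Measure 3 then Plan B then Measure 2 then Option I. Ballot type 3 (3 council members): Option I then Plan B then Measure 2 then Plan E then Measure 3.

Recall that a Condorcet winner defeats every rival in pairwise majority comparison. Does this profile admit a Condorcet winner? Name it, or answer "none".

Pairwise majorities:
Measure 3 vs Measure 2: Measure 3 wins 4–3.
Measure 3 vs Plan B: Measure 3 preferred on 3+1 = 4 ballots; Measure 3 wins 4–3.
Measure 3 vs Option I: Measure 3 is ranked higher on 3+1 = 4 ballots, Option I on 3. Measure 3 wins 4–3.
Measure 3 vs Plan E: Measure 3 preferred on 3 ballots; Plan E wins 4–3.
Measure 2 vs Plan B: 0 to 7, Plan B.
Measure 2 vs Option I: Measure 2 is ranked higher on 1 ballot, Option I on 6. Option I wins 6–1.
Measure 2–Plan E: Plan E 4–3.
Plan B vs Option I: Option I wins 6–1.
Plan B vs Plan E: Plan E, 4–3.
Option I–Plan E: Option I 6–1.
Every option loses at least once (Measure 3 loses to Plan E; Measure 2 loses to Measure 3; Plan B loses to Measure 3; Option I loses to Measure 3; Plan E loses to Option I). The majority relation contains the cycle Measure 3 → Option I → Plan E → Measure 3, so there is no Condorcet winner.

none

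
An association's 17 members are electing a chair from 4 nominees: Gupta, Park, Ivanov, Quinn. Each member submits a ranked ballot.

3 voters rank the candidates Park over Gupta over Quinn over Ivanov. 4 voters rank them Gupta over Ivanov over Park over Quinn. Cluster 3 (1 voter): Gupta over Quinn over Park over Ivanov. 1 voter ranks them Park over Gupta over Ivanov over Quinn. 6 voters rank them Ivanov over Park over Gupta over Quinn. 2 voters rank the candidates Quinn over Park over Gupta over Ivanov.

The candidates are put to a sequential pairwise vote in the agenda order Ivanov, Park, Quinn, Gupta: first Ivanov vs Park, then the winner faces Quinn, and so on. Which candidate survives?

Gupta

Round 1: Ivanov vs Park — 10–7, Ivanov advances.
Round 2: Ivanov vs Quinn — 11–6, Ivanov advances.
Round 3: Ivanov vs Gupta — 6–11, Gupta advances.
The agenda winner is Gupta.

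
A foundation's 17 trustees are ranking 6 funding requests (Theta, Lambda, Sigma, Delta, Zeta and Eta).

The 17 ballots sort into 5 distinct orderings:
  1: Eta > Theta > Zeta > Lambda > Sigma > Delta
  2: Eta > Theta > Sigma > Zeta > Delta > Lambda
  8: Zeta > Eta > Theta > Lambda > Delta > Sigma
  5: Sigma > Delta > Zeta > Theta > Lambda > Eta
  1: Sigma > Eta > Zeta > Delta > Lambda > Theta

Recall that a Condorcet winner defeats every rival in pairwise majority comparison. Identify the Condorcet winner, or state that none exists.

Check each pair by majority over 17 ballots:
Theta–Lambda: Theta 16–1.
Theta vs Sigma: Theta is ranked higher on 1+2+8 = 11 ballots, Sigma on 6. Theta wins 11–6.
Theta vs Delta: 1+2+8 = 11 for Theta, 6 for Delta — Theta by 11–6.
Theta vs Zeta: 1+2 = 3 for Theta, 14 for Zeta — Zeta by 14–3.
Theta vs Eta: 5 to 12, Eta.
Lambda vs Sigma: 9 to 8, Lambda.
Lambda vs Delta: Lambda is ranked higher on 1+8 = 9 ballots, Delta on 8. Lambda wins 9–8.
Lambda–Zeta: Zeta 17–0.
Lambda vs Eta: 5 to 12, Eta.
Sigma vs Delta: Sigma preferred on 1+2+5+1 = 9 ballots; Sigma wins 9–8.
Sigma–Zeta: Zeta 9–8.
Sigma vs Eta: 5+1 = 6 for Sigma, 11 for Eta — Eta by 11–6.
Delta vs Zeta: Zeta, 12–5.
Delta vs Eta: Eta wins 12–5.
Zeta vs Eta: 8+5 = 13 for Zeta, 4 for Eta — Zeta by 13–4.
Zeta wins every pairwise contest, so Zeta is the Condorcet winner.

Zeta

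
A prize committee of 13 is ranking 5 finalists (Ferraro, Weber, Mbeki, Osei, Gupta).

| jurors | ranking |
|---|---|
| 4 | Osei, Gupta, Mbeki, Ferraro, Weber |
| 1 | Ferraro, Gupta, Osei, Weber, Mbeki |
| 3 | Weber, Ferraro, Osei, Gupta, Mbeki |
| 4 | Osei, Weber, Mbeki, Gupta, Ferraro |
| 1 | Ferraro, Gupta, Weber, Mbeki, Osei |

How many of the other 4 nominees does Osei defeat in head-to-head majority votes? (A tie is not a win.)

Osei against each rival (13 jurors):
Osei vs Ferraro: 8 to 5, Osei.
Osei vs Weber: Osei, 9–4.
Osei vs Mbeki: Osei, 12–1.
Osei vs Gupta: Osei, 11–2.
Osei beats Ferraro, Weber, Mbeki, Gupta — 4 pairwise wins.

4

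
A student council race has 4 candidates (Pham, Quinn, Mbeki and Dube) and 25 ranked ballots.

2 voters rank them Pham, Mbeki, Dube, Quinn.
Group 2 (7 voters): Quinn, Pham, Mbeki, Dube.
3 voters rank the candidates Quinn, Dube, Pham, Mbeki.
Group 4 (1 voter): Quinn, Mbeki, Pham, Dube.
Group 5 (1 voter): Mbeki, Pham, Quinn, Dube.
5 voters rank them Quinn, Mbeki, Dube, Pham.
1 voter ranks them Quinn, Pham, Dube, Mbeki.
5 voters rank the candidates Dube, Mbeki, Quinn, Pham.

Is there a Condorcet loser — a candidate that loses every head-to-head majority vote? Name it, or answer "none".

Pairwise majorities:
Pham vs Quinn: Quinn, 22–3.
Pham vs Mbeki: 13 to 12, Pham.
Pham vs Dube: Dube wins 13–12.
Quinn vs Mbeki: Quinn is ranked higher on 7+3+1+5+1 = 17 ballots, Mbeki on 8. Quinn wins 17–8.
Quinn vs Dube: 18 to 7, Quinn.
Mbeki vs Dube: Mbeki is ranked higher on 2+7+1+1+5 = 16 ballots, Dube on 9. Mbeki wins 16–9.
Every candidate wins at least one matchup (Pham beats Mbeki; Quinn beats Pham; Mbeki beats Dube; Dube beats Pham), so there is no Condorcet loser.

none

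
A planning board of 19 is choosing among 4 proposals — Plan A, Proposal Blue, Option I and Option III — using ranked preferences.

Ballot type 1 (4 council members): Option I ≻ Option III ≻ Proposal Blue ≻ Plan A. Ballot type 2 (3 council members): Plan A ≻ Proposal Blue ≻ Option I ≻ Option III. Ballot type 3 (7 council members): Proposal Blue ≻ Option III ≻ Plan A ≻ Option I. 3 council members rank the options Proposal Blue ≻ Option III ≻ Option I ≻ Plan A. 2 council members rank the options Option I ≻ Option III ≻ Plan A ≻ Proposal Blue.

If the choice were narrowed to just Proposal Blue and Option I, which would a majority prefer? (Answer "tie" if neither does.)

Ballots ranking Proposal Blue above Option I: 3 + 7 + 3 = 13.
Ballots ranking Option I above Proposal Blue: 19 − 13 = 6.
Proposal Blue wins the head-to-head 13–6.

Proposal Blue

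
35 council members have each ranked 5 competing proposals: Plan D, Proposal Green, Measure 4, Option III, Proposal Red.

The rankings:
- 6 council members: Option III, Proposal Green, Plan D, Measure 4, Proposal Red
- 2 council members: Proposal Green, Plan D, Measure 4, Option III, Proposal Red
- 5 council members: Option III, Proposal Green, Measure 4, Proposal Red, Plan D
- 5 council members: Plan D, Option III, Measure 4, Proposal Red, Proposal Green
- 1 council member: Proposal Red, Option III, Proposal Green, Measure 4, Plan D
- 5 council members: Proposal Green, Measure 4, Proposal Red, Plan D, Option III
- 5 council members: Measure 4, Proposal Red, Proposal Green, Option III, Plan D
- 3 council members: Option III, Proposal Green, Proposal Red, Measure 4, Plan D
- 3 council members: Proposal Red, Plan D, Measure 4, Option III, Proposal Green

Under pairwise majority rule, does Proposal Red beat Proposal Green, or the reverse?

Proposal Green

Ballots ranking Proposal Red above Proposal Green: 5 + 1 + 5 + 3 = 14.
Ballots ranking Proposal Green above Proposal Red: 35 − 14 = 21.
Proposal Green wins the head-to-head 21–14.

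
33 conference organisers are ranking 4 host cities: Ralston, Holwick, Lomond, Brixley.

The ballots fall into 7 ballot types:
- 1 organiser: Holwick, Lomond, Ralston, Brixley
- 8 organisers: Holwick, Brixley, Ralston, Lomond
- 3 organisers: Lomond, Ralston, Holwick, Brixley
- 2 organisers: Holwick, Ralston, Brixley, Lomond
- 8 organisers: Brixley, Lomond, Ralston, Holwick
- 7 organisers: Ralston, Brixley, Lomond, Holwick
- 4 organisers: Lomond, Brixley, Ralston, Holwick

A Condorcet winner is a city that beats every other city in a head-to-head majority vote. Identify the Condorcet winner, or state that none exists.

Brixley

Pairwise majorities:
Ralston vs Holwick: 3+8+7+4 = 22 for Ralston, 11 for Holwick — Ralston by 22–11.
Ralston vs Lomond: 8+2+7 = 17 for Ralston, 16 for Lomond — Ralston by 17–16.
Ralston–Brixley: Brixley 20–13.
Holwick vs Lomond: Holwick preferred on 1+8+2 = 11 ballots; Lomond wins 22–11.
Holwick vs Brixley: Brixley, 19–14.
Lomond vs Brixley: Lomond is ranked higher on 1+3+4 = 8 ballots, Brixley on 25. Brixley wins 25–8.
Brixley wins every pairwise contest, so Brixley is the Condorcet winner.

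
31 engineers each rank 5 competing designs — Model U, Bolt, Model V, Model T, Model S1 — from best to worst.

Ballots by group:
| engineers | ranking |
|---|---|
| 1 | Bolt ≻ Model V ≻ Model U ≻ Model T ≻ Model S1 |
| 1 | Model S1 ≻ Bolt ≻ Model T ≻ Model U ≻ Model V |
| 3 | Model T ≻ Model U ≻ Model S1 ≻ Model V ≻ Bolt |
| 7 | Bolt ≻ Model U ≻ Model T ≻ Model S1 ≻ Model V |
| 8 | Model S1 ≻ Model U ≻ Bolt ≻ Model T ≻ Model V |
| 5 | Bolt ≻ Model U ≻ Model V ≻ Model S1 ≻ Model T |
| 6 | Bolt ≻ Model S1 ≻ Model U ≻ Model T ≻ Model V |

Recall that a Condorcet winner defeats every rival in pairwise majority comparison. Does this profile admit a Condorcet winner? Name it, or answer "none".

Pairwise majorities:
Model U vs Bolt: Model U preferred on 3+8 = 11 ballots; Bolt wins 20–11.
Model U vs Model V: 1+3+7+8+5+6 = 30 for Model U, 1 for Model V — Model U by 30–1.
Model U vs Model T: Model U is ranked higher on 1+7+8+5+6 = 27 ballots, Model T on 4. Model U wins 27–4.
Model U vs Model S1: Model U is ranked higher on 1+3+7+5 = 16 ballots, Model S1 on 15. Model U wins 16–15.
Bolt vs Model V: 1+1+7+8+5+6 = 28 for Bolt, 3 for Model V — Bolt by 28–3.
Bolt vs Model T: Bolt is ranked higher on 1+1+7+8+5+6 = 28 ballots, Model T on 3. Bolt wins 28–3.
Bolt vs Model S1: Bolt preferred on 1+7+5+6 = 19 ballots; Bolt wins 19–12.
Model V vs Model T: Model V is ranked higher on 1+5 = 6 ballots, Model T on 25. Model T wins 25–6.
Model V vs Model S1: Model V preferred on 1+5 = 6 ballots; Model S1 wins 25–6.
Model T vs Model S1: 11 to 20, Model S1.
Bolt beats each of Model U, Model V, Model T, Model S1 — Bolt is the Condorcet winner.

Bolt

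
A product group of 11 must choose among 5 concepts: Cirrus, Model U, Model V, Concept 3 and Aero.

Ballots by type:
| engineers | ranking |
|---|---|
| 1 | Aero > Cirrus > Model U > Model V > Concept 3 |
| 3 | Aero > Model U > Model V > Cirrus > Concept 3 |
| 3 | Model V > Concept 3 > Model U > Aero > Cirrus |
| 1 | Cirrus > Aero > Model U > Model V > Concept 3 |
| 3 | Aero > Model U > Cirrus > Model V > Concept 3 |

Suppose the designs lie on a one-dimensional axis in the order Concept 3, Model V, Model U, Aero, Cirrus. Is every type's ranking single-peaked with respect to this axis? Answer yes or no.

Axis positions: Concept 3=1, Model V=2, Model U=3, Aero=4, Cirrus=5.
Type 1 (peak Aero at position 4): ranking walks positions 4-5-3-2-1, expanding outward from the peak — single-peaked.
Type 2 (peak Aero at position 4): ranking walks positions 4-3-2-5-1, expanding outward from the peak — single-peaked.
Type 3 (peak Model V at position 2): ranking walks positions 2-1-3-4-5, expanding outward from the peak — single-peaked.
Type 4 (peak Cirrus at position 5): ranking walks positions 5-4-3-2-1, expanding outward from the peak — single-peaked.
Type 5 (peak Aero at position 4): ranking walks positions 4-3-5-2-1, expanding outward from the peak — single-peaked.
Every ranking is single-peaked on this axis.

yes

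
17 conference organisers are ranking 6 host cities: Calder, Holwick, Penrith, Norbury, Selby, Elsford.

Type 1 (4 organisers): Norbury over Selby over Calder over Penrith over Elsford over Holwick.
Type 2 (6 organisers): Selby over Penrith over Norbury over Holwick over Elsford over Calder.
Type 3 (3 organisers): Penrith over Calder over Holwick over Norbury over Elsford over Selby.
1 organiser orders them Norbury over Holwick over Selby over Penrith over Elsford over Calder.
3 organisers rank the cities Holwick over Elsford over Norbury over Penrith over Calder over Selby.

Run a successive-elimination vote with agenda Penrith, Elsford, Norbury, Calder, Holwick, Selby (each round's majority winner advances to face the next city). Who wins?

Round 1: Penrith vs Elsford — 14–3, Penrith advances.
Round 2: Penrith vs Norbury — 9–8, Penrith advances.
Round 3: Penrith vs Calder — 13–4, Penrith advances.
Round 4: Penrith vs Holwick — 13–4, Penrith advances.
Round 5: Penrith vs Selby — 6–11, Selby advances.
The agenda winner is Selby.

Selby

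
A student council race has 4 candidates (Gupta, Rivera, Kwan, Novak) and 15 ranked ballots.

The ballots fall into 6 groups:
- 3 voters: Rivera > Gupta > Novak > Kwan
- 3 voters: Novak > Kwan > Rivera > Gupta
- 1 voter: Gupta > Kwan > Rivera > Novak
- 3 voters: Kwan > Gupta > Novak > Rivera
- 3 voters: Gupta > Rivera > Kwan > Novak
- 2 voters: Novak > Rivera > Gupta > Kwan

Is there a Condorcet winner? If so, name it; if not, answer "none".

Head-to-head results (15 voters):
Gupta vs Rivera: 1+3+3 = 7 for Gupta, 8 for Rivera — Rivera by 8–7.
Gupta vs Kwan: 3+1+3+2 = 9 for Gupta, 6 for Kwan — Gupta by 9–6.
Gupta vs Novak: 10 to 5, Gupta.
Rivera vs Kwan: 3+3+2 = 8 for Rivera, 7 for Kwan — Rivera by 8–7.
Rivera vs Novak: Rivera is ranked higher on 3+1+3 = 7 ballots, Novak on 8. Novak wins 8–7.
Kwan vs Novak: Kwan is ranked higher on 1+3+3 = 7 ballots, Novak on 8. Novak wins 8–7.
No candidate is unbeaten: Gupta loses to Rivera; Rivera loses to Novak; Kwan loses to Gupta; Novak loses to Gupta. In particular Gupta > Novak > Rivera > Gupta is a majority cycle — no Condorcet winner exists.

none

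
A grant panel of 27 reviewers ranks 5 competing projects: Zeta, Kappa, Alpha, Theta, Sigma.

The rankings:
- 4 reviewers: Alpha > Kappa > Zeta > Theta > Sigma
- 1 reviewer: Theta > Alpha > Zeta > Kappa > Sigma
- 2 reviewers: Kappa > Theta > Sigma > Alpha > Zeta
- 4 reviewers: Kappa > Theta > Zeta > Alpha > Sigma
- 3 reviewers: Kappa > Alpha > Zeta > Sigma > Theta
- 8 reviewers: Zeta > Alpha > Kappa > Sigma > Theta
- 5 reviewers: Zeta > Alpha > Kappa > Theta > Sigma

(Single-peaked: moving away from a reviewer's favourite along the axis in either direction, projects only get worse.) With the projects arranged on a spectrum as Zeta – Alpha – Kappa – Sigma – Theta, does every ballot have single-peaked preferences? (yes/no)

Axis positions: Zeta=1, Alpha=2, Kappa=3, Sigma=4, Theta=5.
Type 1: ranking walks positions 2-3-1-5-4; Theta is ranked above Sigma even though Sigma lies between Theta and the peak Alpha on the axis — preferences dip and rise again. Not single-peaked.
Type 2: ranking walks positions 5-2-1-3-4; Alpha is ranked above Sigma even though Sigma lies between Alpha and the peak Theta on the axis — preferences dip and rise again. Not single-peaked.
Type 3: ranking walks positions 3-5-4-2-1; Theta is ranked above Sigma even though Sigma lies between Theta and the peak Kappa on the axis — preferences dip and rise again. Not single-peaked.
Type 4: ranking walks positions 3-5-1-2-4; Theta is ranked above Sigma even though Sigma lies between Theta and the peak Kappa on the axis — preferences dip and rise again. Not single-peaked.
Type 5 (peak Kappa at position 3): ranking walks positions 3-2-1-4-5, expanding outward from the peak — single-peaked.
Type 6 (peak Zeta at position 1): ranking walks positions 1-2-3-4-5, expanding outward from the peak — single-peaked.
Type 7: ranking walks positions 1-2-3-5-4; Theta is ranked above Sigma even though Sigma lies between Theta and the peak Zeta on the axis — preferences dip and rise again. Not single-peaked.
Type 1 violates single-peakedness, so the profile is not single-peaked on this axis.

no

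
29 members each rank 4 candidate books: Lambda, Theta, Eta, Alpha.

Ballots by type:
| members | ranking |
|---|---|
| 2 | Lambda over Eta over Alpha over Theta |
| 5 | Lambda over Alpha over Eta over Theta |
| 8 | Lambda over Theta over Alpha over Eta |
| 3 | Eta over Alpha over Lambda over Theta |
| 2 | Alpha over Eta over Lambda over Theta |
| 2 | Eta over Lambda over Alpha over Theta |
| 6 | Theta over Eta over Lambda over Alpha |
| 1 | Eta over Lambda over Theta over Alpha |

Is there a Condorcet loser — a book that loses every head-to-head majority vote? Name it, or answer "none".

Head-to-head results (29 members):
Lambda vs Theta: Lambda is ranked higher on 23 ballots, Theta on 6. Lambda wins 23–6.
Lambda–Eta: Lambda 15–14.
Lambda vs Alpha: 24 to 5, Lambda.
Theta–Eta: Eta 15–14.
Theta–Alpha: Theta 15–14.
Eta vs Alpha: Eta is ranked higher on 2+3+2+6+1 = 14 ballots, Alpha on 15. Alpha wins 15–14.
No book is winless: Lambda beats Theta; Theta beats Alpha; Eta beats Theta; Alpha beats Eta. There is no Condorcet loser.

none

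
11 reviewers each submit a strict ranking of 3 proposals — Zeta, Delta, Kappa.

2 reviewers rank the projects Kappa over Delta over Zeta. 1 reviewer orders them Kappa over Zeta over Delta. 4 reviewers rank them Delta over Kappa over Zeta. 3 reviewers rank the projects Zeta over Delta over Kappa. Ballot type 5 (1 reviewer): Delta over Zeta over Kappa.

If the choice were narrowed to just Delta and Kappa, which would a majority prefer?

Delta

Ballots ranking Delta above Kappa: 4 + 3 + 1 = 8.
Ballots ranking Kappa above Delta: 11 − 8 = 3.
Delta wins the head-to-head 8–3.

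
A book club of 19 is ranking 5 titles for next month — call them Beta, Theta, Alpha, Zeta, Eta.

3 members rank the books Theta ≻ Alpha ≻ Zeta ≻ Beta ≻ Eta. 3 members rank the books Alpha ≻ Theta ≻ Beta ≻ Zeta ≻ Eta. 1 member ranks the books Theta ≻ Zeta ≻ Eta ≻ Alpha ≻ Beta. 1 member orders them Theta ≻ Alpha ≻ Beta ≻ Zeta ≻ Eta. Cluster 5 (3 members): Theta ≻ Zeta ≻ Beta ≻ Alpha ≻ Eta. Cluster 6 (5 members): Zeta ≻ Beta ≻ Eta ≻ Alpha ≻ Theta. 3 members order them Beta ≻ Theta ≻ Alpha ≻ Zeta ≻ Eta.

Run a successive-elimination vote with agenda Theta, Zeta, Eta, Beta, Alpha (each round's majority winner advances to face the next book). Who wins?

Round 1: Theta vs Zeta — 14–5, Theta advances.
Round 2: Theta vs Eta — 14–5, Theta advances.
Round 3: Theta vs Beta — 11–8, Theta advances.
Round 4: Theta vs Alpha — 11–8, Theta advances.
The agenda winner is Theta.

Theta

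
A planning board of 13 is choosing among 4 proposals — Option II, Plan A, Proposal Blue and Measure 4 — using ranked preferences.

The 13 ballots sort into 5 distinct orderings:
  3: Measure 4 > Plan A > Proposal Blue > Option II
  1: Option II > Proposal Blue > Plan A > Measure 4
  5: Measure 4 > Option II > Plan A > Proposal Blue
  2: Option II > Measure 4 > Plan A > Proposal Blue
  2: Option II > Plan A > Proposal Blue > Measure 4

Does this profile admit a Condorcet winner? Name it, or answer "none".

Pairwise majorities:
Option II vs Plan A: 1+5+2+2 = 10 for Option II, 3 for Plan A — Option II by 10–3.
Option II vs Proposal Blue: Option II is ranked higher on 1+5+2+2 = 10 ballots, Proposal Blue on 3. Option II wins 10–3.
Option II vs Measure 4: Option II preferred on 1+2+2 = 5 ballots; Measure 4 wins 8–5.
Plan A vs Proposal Blue: Plan A is ranked higher on 3+5+2+2 = 12 ballots, Proposal Blue on 1. Plan A wins 12–1.
Plan A vs Measure 4: 3 to 10, Measure 4.
Proposal Blue vs Measure 4: 1+2 = 3 for Proposal Blue, 10 for Measure 4 — Measure 4 by 10–3.
Measure 4 wins every pairwise contest, so Measure 4 is the Condorcet winner.

Measure 4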